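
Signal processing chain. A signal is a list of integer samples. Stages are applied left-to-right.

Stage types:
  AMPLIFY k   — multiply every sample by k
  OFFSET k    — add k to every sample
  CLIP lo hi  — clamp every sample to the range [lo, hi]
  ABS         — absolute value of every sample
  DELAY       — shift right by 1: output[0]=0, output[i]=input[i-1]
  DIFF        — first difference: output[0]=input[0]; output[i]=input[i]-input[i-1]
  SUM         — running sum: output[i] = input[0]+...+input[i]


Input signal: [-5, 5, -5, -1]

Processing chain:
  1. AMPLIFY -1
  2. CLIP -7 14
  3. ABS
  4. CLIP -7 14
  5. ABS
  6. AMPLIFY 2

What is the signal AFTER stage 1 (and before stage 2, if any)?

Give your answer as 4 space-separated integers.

Input: [-5, 5, -5, -1]
Stage 1 (AMPLIFY -1): -5*-1=5, 5*-1=-5, -5*-1=5, -1*-1=1 -> [5, -5, 5, 1]

Answer: 5 -5 5 1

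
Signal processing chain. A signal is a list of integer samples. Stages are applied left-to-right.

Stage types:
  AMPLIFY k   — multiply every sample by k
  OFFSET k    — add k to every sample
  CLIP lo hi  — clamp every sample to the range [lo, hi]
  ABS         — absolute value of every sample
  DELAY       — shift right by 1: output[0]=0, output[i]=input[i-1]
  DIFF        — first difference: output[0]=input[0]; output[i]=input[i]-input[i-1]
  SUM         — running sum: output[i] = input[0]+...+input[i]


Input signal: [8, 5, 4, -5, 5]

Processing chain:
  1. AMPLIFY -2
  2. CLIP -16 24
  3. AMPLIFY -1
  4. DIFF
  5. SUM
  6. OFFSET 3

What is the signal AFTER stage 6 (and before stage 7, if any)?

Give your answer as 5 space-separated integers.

Input: [8, 5, 4, -5, 5]
Stage 1 (AMPLIFY -2): 8*-2=-16, 5*-2=-10, 4*-2=-8, -5*-2=10, 5*-2=-10 -> [-16, -10, -8, 10, -10]
Stage 2 (CLIP -16 24): clip(-16,-16,24)=-16, clip(-10,-16,24)=-10, clip(-8,-16,24)=-8, clip(10,-16,24)=10, clip(-10,-16,24)=-10 -> [-16, -10, -8, 10, -10]
Stage 3 (AMPLIFY -1): -16*-1=16, -10*-1=10, -8*-1=8, 10*-1=-10, -10*-1=10 -> [16, 10, 8, -10, 10]
Stage 4 (DIFF): s[0]=16, 10-16=-6, 8-10=-2, -10-8=-18, 10--10=20 -> [16, -6, -2, -18, 20]
Stage 5 (SUM): sum[0..0]=16, sum[0..1]=10, sum[0..2]=8, sum[0..3]=-10, sum[0..4]=10 -> [16, 10, 8, -10, 10]
Stage 6 (OFFSET 3): 16+3=19, 10+3=13, 8+3=11, -10+3=-7, 10+3=13 -> [19, 13, 11, -7, 13]

Answer: 19 13 11 -7 13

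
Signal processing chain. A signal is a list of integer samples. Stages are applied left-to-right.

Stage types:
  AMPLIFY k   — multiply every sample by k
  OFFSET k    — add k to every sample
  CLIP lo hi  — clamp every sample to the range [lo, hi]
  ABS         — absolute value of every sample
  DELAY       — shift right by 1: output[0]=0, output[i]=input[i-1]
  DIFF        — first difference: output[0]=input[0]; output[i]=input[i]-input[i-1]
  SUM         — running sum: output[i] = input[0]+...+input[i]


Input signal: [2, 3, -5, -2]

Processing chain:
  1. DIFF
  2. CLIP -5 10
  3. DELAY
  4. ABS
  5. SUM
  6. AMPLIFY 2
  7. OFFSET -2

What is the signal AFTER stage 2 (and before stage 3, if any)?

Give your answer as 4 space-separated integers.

Answer: 2 1 -5 3

Derivation:
Input: [2, 3, -5, -2]
Stage 1 (DIFF): s[0]=2, 3-2=1, -5-3=-8, -2--5=3 -> [2, 1, -8, 3]
Stage 2 (CLIP -5 10): clip(2,-5,10)=2, clip(1,-5,10)=1, clip(-8,-5,10)=-5, clip(3,-5,10)=3 -> [2, 1, -5, 3]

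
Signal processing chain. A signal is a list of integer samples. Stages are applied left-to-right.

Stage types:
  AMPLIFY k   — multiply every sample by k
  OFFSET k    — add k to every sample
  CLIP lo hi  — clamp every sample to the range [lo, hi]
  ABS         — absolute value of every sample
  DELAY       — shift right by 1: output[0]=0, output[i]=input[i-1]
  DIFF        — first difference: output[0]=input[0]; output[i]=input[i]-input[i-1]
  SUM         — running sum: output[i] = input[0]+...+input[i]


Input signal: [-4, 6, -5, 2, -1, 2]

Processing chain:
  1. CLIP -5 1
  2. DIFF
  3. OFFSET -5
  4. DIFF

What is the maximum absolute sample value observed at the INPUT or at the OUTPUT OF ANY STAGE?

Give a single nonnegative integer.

Answer: 12

Derivation:
Input: [-4, 6, -5, 2, -1, 2] (max |s|=6)
Stage 1 (CLIP -5 1): clip(-4,-5,1)=-4, clip(6,-5,1)=1, clip(-5,-5,1)=-5, clip(2,-5,1)=1, clip(-1,-5,1)=-1, clip(2,-5,1)=1 -> [-4, 1, -5, 1, -1, 1] (max |s|=5)
Stage 2 (DIFF): s[0]=-4, 1--4=5, -5-1=-6, 1--5=6, -1-1=-2, 1--1=2 -> [-4, 5, -6, 6, -2, 2] (max |s|=6)
Stage 3 (OFFSET -5): -4+-5=-9, 5+-5=0, -6+-5=-11, 6+-5=1, -2+-5=-7, 2+-5=-3 -> [-9, 0, -11, 1, -7, -3] (max |s|=11)
Stage 4 (DIFF): s[0]=-9, 0--9=9, -11-0=-11, 1--11=12, -7-1=-8, -3--7=4 -> [-9, 9, -11, 12, -8, 4] (max |s|=12)
Overall max amplitude: 12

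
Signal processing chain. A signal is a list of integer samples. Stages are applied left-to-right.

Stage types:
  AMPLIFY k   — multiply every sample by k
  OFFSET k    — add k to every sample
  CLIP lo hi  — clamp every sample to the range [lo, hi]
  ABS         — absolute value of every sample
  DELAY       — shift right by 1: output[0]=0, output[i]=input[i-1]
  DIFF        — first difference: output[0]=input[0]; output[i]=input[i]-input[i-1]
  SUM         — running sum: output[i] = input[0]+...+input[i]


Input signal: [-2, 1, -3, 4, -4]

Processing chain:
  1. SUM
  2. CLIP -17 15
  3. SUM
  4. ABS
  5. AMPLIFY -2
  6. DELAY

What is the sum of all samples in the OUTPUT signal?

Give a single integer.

Input: [-2, 1, -3, 4, -4]
Stage 1 (SUM): sum[0..0]=-2, sum[0..1]=-1, sum[0..2]=-4, sum[0..3]=0, sum[0..4]=-4 -> [-2, -1, -4, 0, -4]
Stage 2 (CLIP -17 15): clip(-2,-17,15)=-2, clip(-1,-17,15)=-1, clip(-4,-17,15)=-4, clip(0,-17,15)=0, clip(-4,-17,15)=-4 -> [-2, -1, -4, 0, -4]
Stage 3 (SUM): sum[0..0]=-2, sum[0..1]=-3, sum[0..2]=-7, sum[0..3]=-7, sum[0..4]=-11 -> [-2, -3, -7, -7, -11]
Stage 4 (ABS): |-2|=2, |-3|=3, |-7|=7, |-7|=7, |-11|=11 -> [2, 3, 7, 7, 11]
Stage 5 (AMPLIFY -2): 2*-2=-4, 3*-2=-6, 7*-2=-14, 7*-2=-14, 11*-2=-22 -> [-4, -6, -14, -14, -22]
Stage 6 (DELAY): [0, -4, -6, -14, -14] = [0, -4, -6, -14, -14] -> [0, -4, -6, -14, -14]
Output sum: -38

Answer: -38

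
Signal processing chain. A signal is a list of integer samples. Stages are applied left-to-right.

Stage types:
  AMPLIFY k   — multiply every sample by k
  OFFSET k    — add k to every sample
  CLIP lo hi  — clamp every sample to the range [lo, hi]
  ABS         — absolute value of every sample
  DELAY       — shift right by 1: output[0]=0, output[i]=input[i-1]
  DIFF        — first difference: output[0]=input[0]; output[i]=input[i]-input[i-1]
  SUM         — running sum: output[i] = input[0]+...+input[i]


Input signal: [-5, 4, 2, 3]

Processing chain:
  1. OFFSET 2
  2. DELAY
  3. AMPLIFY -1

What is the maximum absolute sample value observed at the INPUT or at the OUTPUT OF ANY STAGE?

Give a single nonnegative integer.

Input: [-5, 4, 2, 3] (max |s|=5)
Stage 1 (OFFSET 2): -5+2=-3, 4+2=6, 2+2=4, 3+2=5 -> [-3, 6, 4, 5] (max |s|=6)
Stage 2 (DELAY): [0, -3, 6, 4] = [0, -3, 6, 4] -> [0, -3, 6, 4] (max |s|=6)
Stage 3 (AMPLIFY -1): 0*-1=0, -3*-1=3, 6*-1=-6, 4*-1=-4 -> [0, 3, -6, -4] (max |s|=6)
Overall max amplitude: 6

Answer: 6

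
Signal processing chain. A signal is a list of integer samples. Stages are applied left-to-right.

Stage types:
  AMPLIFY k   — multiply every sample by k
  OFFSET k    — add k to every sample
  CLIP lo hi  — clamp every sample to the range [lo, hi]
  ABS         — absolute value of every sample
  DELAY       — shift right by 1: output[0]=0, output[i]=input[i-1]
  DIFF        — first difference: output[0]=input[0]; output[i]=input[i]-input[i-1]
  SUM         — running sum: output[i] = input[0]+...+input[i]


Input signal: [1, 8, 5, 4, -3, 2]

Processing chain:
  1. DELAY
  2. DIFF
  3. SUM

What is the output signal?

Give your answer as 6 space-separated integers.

Input: [1, 8, 5, 4, -3, 2]
Stage 1 (DELAY): [0, 1, 8, 5, 4, -3] = [0, 1, 8, 5, 4, -3] -> [0, 1, 8, 5, 4, -3]
Stage 2 (DIFF): s[0]=0, 1-0=1, 8-1=7, 5-8=-3, 4-5=-1, -3-4=-7 -> [0, 1, 7, -3, -1, -7]
Stage 3 (SUM): sum[0..0]=0, sum[0..1]=1, sum[0..2]=8, sum[0..3]=5, sum[0..4]=4, sum[0..5]=-3 -> [0, 1, 8, 5, 4, -3]

Answer: 0 1 8 5 4 -3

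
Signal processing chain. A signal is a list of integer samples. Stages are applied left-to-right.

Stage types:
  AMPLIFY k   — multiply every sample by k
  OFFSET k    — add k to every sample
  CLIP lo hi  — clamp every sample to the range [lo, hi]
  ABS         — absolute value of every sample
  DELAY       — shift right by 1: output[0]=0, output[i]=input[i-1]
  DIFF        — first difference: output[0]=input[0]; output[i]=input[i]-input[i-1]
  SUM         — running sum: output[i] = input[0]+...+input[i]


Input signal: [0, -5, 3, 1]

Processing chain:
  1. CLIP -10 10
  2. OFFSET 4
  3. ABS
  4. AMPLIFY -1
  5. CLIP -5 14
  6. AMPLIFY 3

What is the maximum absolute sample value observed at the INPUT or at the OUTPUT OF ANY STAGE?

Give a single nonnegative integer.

Input: [0, -5, 3, 1] (max |s|=5)
Stage 1 (CLIP -10 10): clip(0,-10,10)=0, clip(-5,-10,10)=-5, clip(3,-10,10)=3, clip(1,-10,10)=1 -> [0, -5, 3, 1] (max |s|=5)
Stage 2 (OFFSET 4): 0+4=4, -5+4=-1, 3+4=7, 1+4=5 -> [4, -1, 7, 5] (max |s|=7)
Stage 3 (ABS): |4|=4, |-1|=1, |7|=7, |5|=5 -> [4, 1, 7, 5] (max |s|=7)
Stage 4 (AMPLIFY -1): 4*-1=-4, 1*-1=-1, 7*-1=-7, 5*-1=-5 -> [-4, -1, -7, -5] (max |s|=7)
Stage 5 (CLIP -5 14): clip(-4,-5,14)=-4, clip(-1,-5,14)=-1, clip(-7,-5,14)=-5, clip(-5,-5,14)=-5 -> [-4, -1, -5, -5] (max |s|=5)
Stage 6 (AMPLIFY 3): -4*3=-12, -1*3=-3, -5*3=-15, -5*3=-15 -> [-12, -3, -15, -15] (max |s|=15)
Overall max amplitude: 15

Answer: 15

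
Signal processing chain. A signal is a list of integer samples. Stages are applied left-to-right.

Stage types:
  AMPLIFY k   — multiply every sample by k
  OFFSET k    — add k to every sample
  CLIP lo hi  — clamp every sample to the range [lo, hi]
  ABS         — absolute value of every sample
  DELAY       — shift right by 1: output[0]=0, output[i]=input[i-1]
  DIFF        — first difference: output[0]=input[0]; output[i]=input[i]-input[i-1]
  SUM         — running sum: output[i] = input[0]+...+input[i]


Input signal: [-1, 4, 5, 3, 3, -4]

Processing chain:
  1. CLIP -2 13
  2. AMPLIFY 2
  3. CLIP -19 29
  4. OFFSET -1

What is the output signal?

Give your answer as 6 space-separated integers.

Input: [-1, 4, 5, 3, 3, -4]
Stage 1 (CLIP -2 13): clip(-1,-2,13)=-1, clip(4,-2,13)=4, clip(5,-2,13)=5, clip(3,-2,13)=3, clip(3,-2,13)=3, clip(-4,-2,13)=-2 -> [-1, 4, 5, 3, 3, -2]
Stage 2 (AMPLIFY 2): -1*2=-2, 4*2=8, 5*2=10, 3*2=6, 3*2=6, -2*2=-4 -> [-2, 8, 10, 6, 6, -4]
Stage 3 (CLIP -19 29): clip(-2,-19,29)=-2, clip(8,-19,29)=8, clip(10,-19,29)=10, clip(6,-19,29)=6, clip(6,-19,29)=6, clip(-4,-19,29)=-4 -> [-2, 8, 10, 6, 6, -4]
Stage 4 (OFFSET -1): -2+-1=-3, 8+-1=7, 10+-1=9, 6+-1=5, 6+-1=5, -4+-1=-5 -> [-3, 7, 9, 5, 5, -5]

Answer: -3 7 9 5 5 -5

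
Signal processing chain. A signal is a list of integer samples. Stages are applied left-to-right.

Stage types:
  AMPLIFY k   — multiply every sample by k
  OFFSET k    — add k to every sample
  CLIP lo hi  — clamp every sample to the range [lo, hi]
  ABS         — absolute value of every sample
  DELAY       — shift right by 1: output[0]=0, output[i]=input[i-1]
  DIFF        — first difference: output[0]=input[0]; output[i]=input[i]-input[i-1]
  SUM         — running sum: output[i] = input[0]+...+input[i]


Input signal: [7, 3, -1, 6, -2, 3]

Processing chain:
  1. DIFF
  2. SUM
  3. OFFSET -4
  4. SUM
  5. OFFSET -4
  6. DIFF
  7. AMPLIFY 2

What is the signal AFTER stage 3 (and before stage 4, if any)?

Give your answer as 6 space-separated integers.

Input: [7, 3, -1, 6, -2, 3]
Stage 1 (DIFF): s[0]=7, 3-7=-4, -1-3=-4, 6--1=7, -2-6=-8, 3--2=5 -> [7, -4, -4, 7, -8, 5]
Stage 2 (SUM): sum[0..0]=7, sum[0..1]=3, sum[0..2]=-1, sum[0..3]=6, sum[0..4]=-2, sum[0..5]=3 -> [7, 3, -1, 6, -2, 3]
Stage 3 (OFFSET -4): 7+-4=3, 3+-4=-1, -1+-4=-5, 6+-4=2, -2+-4=-6, 3+-4=-1 -> [3, -1, -5, 2, -6, -1]

Answer: 3 -1 -5 2 -6 -1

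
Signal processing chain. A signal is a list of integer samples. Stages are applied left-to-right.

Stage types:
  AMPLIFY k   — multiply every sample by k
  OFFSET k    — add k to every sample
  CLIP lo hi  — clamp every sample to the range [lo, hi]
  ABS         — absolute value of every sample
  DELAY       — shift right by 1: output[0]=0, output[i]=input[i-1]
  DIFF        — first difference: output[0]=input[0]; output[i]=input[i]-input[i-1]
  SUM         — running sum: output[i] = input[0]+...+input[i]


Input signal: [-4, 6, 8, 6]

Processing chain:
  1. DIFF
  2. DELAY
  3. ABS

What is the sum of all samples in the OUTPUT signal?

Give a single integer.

Input: [-4, 6, 8, 6]
Stage 1 (DIFF): s[0]=-4, 6--4=10, 8-6=2, 6-8=-2 -> [-4, 10, 2, -2]
Stage 2 (DELAY): [0, -4, 10, 2] = [0, -4, 10, 2] -> [0, -4, 10, 2]
Stage 3 (ABS): |0|=0, |-4|=4, |10|=10, |2|=2 -> [0, 4, 10, 2]
Output sum: 16

Answer: 16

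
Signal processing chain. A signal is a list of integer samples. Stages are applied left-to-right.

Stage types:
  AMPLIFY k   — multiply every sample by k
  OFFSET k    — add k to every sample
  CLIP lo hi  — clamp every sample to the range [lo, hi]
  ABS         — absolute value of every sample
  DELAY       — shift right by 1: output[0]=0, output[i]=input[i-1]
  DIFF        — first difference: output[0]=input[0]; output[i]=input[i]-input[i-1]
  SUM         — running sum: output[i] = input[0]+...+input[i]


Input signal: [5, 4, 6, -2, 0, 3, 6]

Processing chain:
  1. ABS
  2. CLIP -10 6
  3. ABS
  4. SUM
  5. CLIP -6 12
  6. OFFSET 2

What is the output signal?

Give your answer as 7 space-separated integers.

Answer: 7 11 14 14 14 14 14

Derivation:
Input: [5, 4, 6, -2, 0, 3, 6]
Stage 1 (ABS): |5|=5, |4|=4, |6|=6, |-2|=2, |0|=0, |3|=3, |6|=6 -> [5, 4, 6, 2, 0, 3, 6]
Stage 2 (CLIP -10 6): clip(5,-10,6)=5, clip(4,-10,6)=4, clip(6,-10,6)=6, clip(2,-10,6)=2, clip(0,-10,6)=0, clip(3,-10,6)=3, clip(6,-10,6)=6 -> [5, 4, 6, 2, 0, 3, 6]
Stage 3 (ABS): |5|=5, |4|=4, |6|=6, |2|=2, |0|=0, |3|=3, |6|=6 -> [5, 4, 6, 2, 0, 3, 6]
Stage 4 (SUM): sum[0..0]=5, sum[0..1]=9, sum[0..2]=15, sum[0..3]=17, sum[0..4]=17, sum[0..5]=20, sum[0..6]=26 -> [5, 9, 15, 17, 17, 20, 26]
Stage 5 (CLIP -6 12): clip(5,-6,12)=5, clip(9,-6,12)=9, clip(15,-6,12)=12, clip(17,-6,12)=12, clip(17,-6,12)=12, clip(20,-6,12)=12, clip(26,-6,12)=12 -> [5, 9, 12, 12, 12, 12, 12]
Stage 6 (OFFSET 2): 5+2=7, 9+2=11, 12+2=14, 12+2=14, 12+2=14, 12+2=14, 12+2=14 -> [7, 11, 14, 14, 14, 14, 14]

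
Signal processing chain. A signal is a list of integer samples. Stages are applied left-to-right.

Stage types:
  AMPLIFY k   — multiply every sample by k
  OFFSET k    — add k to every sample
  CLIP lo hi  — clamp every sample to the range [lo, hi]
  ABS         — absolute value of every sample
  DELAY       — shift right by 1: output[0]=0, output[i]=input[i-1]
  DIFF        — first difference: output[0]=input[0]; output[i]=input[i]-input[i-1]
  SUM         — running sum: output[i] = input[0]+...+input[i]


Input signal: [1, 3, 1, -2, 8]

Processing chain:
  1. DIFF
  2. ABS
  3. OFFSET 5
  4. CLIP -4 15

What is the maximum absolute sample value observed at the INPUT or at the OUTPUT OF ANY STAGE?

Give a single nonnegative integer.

Answer: 15

Derivation:
Input: [1, 3, 1, -2, 8] (max |s|=8)
Stage 1 (DIFF): s[0]=1, 3-1=2, 1-3=-2, -2-1=-3, 8--2=10 -> [1, 2, -2, -3, 10] (max |s|=10)
Stage 2 (ABS): |1|=1, |2|=2, |-2|=2, |-3|=3, |10|=10 -> [1, 2, 2, 3, 10] (max |s|=10)
Stage 3 (OFFSET 5): 1+5=6, 2+5=7, 2+5=7, 3+5=8, 10+5=15 -> [6, 7, 7, 8, 15] (max |s|=15)
Stage 4 (CLIP -4 15): clip(6,-4,15)=6, clip(7,-4,15)=7, clip(7,-4,15)=7, clip(8,-4,15)=8, clip(15,-4,15)=15 -> [6, 7, 7, 8, 15] (max |s|=15)
Overall max amplitude: 15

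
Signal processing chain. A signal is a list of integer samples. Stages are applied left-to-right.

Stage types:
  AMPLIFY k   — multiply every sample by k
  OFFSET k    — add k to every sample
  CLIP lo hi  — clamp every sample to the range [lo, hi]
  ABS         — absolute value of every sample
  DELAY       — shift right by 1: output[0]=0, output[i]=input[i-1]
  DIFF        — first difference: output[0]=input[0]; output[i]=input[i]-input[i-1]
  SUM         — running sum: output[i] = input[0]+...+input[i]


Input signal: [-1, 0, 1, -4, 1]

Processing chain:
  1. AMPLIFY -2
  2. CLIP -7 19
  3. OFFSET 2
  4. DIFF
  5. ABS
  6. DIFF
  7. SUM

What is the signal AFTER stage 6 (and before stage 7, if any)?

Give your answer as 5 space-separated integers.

Input: [-1, 0, 1, -4, 1]
Stage 1 (AMPLIFY -2): -1*-2=2, 0*-2=0, 1*-2=-2, -4*-2=8, 1*-2=-2 -> [2, 0, -2, 8, -2]
Stage 2 (CLIP -7 19): clip(2,-7,19)=2, clip(0,-7,19)=0, clip(-2,-7,19)=-2, clip(8,-7,19)=8, clip(-2,-7,19)=-2 -> [2, 0, -2, 8, -2]
Stage 3 (OFFSET 2): 2+2=4, 0+2=2, -2+2=0, 8+2=10, -2+2=0 -> [4, 2, 0, 10, 0]
Stage 4 (DIFF): s[0]=4, 2-4=-2, 0-2=-2, 10-0=10, 0-10=-10 -> [4, -2, -2, 10, -10]
Stage 5 (ABS): |4|=4, |-2|=2, |-2|=2, |10|=10, |-10|=10 -> [4, 2, 2, 10, 10]
Stage 6 (DIFF): s[0]=4, 2-4=-2, 2-2=0, 10-2=8, 10-10=0 -> [4, -2, 0, 8, 0]

Answer: 4 -2 0 8 0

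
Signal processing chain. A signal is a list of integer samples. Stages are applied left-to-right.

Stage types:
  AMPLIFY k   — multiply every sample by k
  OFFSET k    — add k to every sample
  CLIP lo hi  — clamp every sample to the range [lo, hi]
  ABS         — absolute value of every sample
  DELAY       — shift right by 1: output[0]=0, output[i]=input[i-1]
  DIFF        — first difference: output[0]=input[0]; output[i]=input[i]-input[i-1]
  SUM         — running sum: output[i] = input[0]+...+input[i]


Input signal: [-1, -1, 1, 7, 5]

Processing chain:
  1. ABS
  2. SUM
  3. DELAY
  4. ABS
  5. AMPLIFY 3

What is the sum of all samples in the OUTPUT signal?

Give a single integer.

Answer: 48

Derivation:
Input: [-1, -1, 1, 7, 5]
Stage 1 (ABS): |-1|=1, |-1|=1, |1|=1, |7|=7, |5|=5 -> [1, 1, 1, 7, 5]
Stage 2 (SUM): sum[0..0]=1, sum[0..1]=2, sum[0..2]=3, sum[0..3]=10, sum[0..4]=15 -> [1, 2, 3, 10, 15]
Stage 3 (DELAY): [0, 1, 2, 3, 10] = [0, 1, 2, 3, 10] -> [0, 1, 2, 3, 10]
Stage 4 (ABS): |0|=0, |1|=1, |2|=2, |3|=3, |10|=10 -> [0, 1, 2, 3, 10]
Stage 5 (AMPLIFY 3): 0*3=0, 1*3=3, 2*3=6, 3*3=9, 10*3=30 -> [0, 3, 6, 9, 30]
Output sum: 48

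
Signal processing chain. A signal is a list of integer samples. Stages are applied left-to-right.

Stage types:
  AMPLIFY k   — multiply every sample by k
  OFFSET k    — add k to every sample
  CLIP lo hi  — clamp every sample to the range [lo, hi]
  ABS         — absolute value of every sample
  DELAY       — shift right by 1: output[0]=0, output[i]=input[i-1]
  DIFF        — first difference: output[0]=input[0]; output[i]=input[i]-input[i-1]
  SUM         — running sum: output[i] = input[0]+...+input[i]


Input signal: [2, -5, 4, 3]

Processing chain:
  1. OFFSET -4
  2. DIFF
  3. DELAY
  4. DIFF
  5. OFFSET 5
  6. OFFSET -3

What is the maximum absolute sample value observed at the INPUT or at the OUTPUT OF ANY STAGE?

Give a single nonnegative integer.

Input: [2, -5, 4, 3] (max |s|=5)
Stage 1 (OFFSET -4): 2+-4=-2, -5+-4=-9, 4+-4=0, 3+-4=-1 -> [-2, -9, 0, -1] (max |s|=9)
Stage 2 (DIFF): s[0]=-2, -9--2=-7, 0--9=9, -1-0=-1 -> [-2, -7, 9, -1] (max |s|=9)
Stage 3 (DELAY): [0, -2, -7, 9] = [0, -2, -7, 9] -> [0, -2, -7, 9] (max |s|=9)
Stage 4 (DIFF): s[0]=0, -2-0=-2, -7--2=-5, 9--7=16 -> [0, -2, -5, 16] (max |s|=16)
Stage 5 (OFFSET 5): 0+5=5, -2+5=3, -5+5=0, 16+5=21 -> [5, 3, 0, 21] (max |s|=21)
Stage 6 (OFFSET -3): 5+-3=2, 3+-3=0, 0+-3=-3, 21+-3=18 -> [2, 0, -3, 18] (max |s|=18)
Overall max amplitude: 21

Answer: 21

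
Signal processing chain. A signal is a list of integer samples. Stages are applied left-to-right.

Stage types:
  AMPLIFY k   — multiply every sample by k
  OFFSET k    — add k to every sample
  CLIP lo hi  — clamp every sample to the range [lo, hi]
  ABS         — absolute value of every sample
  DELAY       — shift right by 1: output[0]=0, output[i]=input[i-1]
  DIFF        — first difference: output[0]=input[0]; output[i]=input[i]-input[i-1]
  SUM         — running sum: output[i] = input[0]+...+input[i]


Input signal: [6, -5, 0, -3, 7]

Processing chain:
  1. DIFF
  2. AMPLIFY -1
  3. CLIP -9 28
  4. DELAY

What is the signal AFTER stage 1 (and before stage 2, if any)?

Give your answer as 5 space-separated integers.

Input: [6, -5, 0, -3, 7]
Stage 1 (DIFF): s[0]=6, -5-6=-11, 0--5=5, -3-0=-3, 7--3=10 -> [6, -11, 5, -3, 10]

Answer: 6 -11 5 -3 10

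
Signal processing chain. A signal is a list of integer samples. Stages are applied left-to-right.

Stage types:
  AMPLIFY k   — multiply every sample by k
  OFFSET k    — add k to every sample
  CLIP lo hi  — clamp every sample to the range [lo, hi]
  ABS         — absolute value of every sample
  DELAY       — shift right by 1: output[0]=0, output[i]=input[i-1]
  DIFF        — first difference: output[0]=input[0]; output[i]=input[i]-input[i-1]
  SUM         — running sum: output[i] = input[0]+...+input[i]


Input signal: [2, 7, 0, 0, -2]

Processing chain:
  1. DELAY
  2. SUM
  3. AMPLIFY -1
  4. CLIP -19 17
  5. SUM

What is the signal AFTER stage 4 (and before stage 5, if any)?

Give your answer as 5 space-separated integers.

Answer: 0 -2 -9 -9 -9

Derivation:
Input: [2, 7, 0, 0, -2]
Stage 1 (DELAY): [0, 2, 7, 0, 0] = [0, 2, 7, 0, 0] -> [0, 2, 7, 0, 0]
Stage 2 (SUM): sum[0..0]=0, sum[0..1]=2, sum[0..2]=9, sum[0..3]=9, sum[0..4]=9 -> [0, 2, 9, 9, 9]
Stage 3 (AMPLIFY -1): 0*-1=0, 2*-1=-2, 9*-1=-9, 9*-1=-9, 9*-1=-9 -> [0, -2, -9, -9, -9]
Stage 4 (CLIP -19 17): clip(0,-19,17)=0, clip(-2,-19,17)=-2, clip(-9,-19,17)=-9, clip(-9,-19,17)=-9, clip(-9,-19,17)=-9 -> [0, -2, -9, -9, -9]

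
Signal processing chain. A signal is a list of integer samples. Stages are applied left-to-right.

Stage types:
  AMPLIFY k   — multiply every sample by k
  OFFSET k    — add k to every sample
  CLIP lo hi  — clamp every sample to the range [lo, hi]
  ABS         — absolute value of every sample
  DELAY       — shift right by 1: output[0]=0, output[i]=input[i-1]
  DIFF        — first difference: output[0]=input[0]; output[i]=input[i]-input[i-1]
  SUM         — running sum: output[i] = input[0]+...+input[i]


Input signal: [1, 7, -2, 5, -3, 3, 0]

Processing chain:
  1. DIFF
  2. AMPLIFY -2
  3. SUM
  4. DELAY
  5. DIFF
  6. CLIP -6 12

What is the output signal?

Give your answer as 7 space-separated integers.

Answer: 0 -2 -6 12 -6 12 -6

Derivation:
Input: [1, 7, -2, 5, -3, 3, 0]
Stage 1 (DIFF): s[0]=1, 7-1=6, -2-7=-9, 5--2=7, -3-5=-8, 3--3=6, 0-3=-3 -> [1, 6, -9, 7, -8, 6, -3]
Stage 2 (AMPLIFY -2): 1*-2=-2, 6*-2=-12, -9*-2=18, 7*-2=-14, -8*-2=16, 6*-2=-12, -3*-2=6 -> [-2, -12, 18, -14, 16, -12, 6]
Stage 3 (SUM): sum[0..0]=-2, sum[0..1]=-14, sum[0..2]=4, sum[0..3]=-10, sum[0..4]=6, sum[0..5]=-6, sum[0..6]=0 -> [-2, -14, 4, -10, 6, -6, 0]
Stage 4 (DELAY): [0, -2, -14, 4, -10, 6, -6] = [0, -2, -14, 4, -10, 6, -6] -> [0, -2, -14, 4, -10, 6, -6]
Stage 5 (DIFF): s[0]=0, -2-0=-2, -14--2=-12, 4--14=18, -10-4=-14, 6--10=16, -6-6=-12 -> [0, -2, -12, 18, -14, 16, -12]
Stage 6 (CLIP -6 12): clip(0,-6,12)=0, clip(-2,-6,12)=-2, clip(-12,-6,12)=-6, clip(18,-6,12)=12, clip(-14,-6,12)=-6, clip(16,-6,12)=12, clip(-12,-6,12)=-6 -> [0, -2, -6, 12, -6, 12, -6]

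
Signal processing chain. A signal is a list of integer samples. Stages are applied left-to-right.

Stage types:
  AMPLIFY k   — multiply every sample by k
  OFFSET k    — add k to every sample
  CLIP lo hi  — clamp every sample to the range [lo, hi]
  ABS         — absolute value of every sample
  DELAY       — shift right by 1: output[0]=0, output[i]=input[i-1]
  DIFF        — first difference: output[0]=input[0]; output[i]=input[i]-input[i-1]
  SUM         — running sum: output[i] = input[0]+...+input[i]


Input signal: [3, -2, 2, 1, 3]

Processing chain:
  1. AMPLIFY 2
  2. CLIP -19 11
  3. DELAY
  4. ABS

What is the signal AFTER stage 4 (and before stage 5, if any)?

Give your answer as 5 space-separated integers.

Input: [3, -2, 2, 1, 3]
Stage 1 (AMPLIFY 2): 3*2=6, -2*2=-4, 2*2=4, 1*2=2, 3*2=6 -> [6, -4, 4, 2, 6]
Stage 2 (CLIP -19 11): clip(6,-19,11)=6, clip(-4,-19,11)=-4, clip(4,-19,11)=4, clip(2,-19,11)=2, clip(6,-19,11)=6 -> [6, -4, 4, 2, 6]
Stage 3 (DELAY): [0, 6, -4, 4, 2] = [0, 6, -4, 4, 2] -> [0, 6, -4, 4, 2]
Stage 4 (ABS): |0|=0, |6|=6, |-4|=4, |4|=4, |2|=2 -> [0, 6, 4, 4, 2]

Answer: 0 6 4 4 2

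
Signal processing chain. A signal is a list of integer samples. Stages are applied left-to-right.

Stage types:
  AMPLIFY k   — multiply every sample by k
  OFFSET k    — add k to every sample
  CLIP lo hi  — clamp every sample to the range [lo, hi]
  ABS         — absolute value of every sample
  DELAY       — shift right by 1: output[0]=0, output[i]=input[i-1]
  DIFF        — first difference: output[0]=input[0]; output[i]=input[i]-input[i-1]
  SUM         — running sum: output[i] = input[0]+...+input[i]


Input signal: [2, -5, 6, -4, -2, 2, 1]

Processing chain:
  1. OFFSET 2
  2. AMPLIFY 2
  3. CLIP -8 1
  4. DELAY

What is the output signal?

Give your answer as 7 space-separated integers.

Input: [2, -5, 6, -4, -2, 2, 1]
Stage 1 (OFFSET 2): 2+2=4, -5+2=-3, 6+2=8, -4+2=-2, -2+2=0, 2+2=4, 1+2=3 -> [4, -3, 8, -2, 0, 4, 3]
Stage 2 (AMPLIFY 2): 4*2=8, -3*2=-6, 8*2=16, -2*2=-4, 0*2=0, 4*2=8, 3*2=6 -> [8, -6, 16, -4, 0, 8, 6]
Stage 3 (CLIP -8 1): clip(8,-8,1)=1, clip(-6,-8,1)=-6, clip(16,-8,1)=1, clip(-4,-8,1)=-4, clip(0,-8,1)=0, clip(8,-8,1)=1, clip(6,-8,1)=1 -> [1, -6, 1, -4, 0, 1, 1]
Stage 4 (DELAY): [0, 1, -6, 1, -4, 0, 1] = [0, 1, -6, 1, -4, 0, 1] -> [0, 1, -6, 1, -4, 0, 1]

Answer: 0 1 -6 1 -4 0 1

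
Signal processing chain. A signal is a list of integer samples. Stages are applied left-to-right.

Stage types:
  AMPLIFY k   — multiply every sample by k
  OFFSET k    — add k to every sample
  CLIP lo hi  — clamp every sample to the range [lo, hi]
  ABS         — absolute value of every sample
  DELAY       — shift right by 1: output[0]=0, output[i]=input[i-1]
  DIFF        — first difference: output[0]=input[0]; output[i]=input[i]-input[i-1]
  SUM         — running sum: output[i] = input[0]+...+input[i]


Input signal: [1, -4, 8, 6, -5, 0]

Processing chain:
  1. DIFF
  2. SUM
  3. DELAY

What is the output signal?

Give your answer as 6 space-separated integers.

Input: [1, -4, 8, 6, -5, 0]
Stage 1 (DIFF): s[0]=1, -4-1=-5, 8--4=12, 6-8=-2, -5-6=-11, 0--5=5 -> [1, -5, 12, -2, -11, 5]
Stage 2 (SUM): sum[0..0]=1, sum[0..1]=-4, sum[0..2]=8, sum[0..3]=6, sum[0..4]=-5, sum[0..5]=0 -> [1, -4, 8, 6, -5, 0]
Stage 3 (DELAY): [0, 1, -4, 8, 6, -5] = [0, 1, -4, 8, 6, -5] -> [0, 1, -4, 8, 6, -5]

Answer: 0 1 -4 8 6 -5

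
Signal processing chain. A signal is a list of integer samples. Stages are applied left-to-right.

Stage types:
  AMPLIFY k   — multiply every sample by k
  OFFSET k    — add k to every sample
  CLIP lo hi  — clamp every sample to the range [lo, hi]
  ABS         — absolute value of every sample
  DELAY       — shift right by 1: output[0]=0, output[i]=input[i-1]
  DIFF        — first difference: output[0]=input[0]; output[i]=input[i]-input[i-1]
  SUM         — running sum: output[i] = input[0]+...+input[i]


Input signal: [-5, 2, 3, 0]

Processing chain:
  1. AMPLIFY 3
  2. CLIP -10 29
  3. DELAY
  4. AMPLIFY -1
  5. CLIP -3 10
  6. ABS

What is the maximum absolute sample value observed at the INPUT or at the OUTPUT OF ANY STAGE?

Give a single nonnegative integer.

Input: [-5, 2, 3, 0] (max |s|=5)
Stage 1 (AMPLIFY 3): -5*3=-15, 2*3=6, 3*3=9, 0*3=0 -> [-15, 6, 9, 0] (max |s|=15)
Stage 2 (CLIP -10 29): clip(-15,-10,29)=-10, clip(6,-10,29)=6, clip(9,-10,29)=9, clip(0,-10,29)=0 -> [-10, 6, 9, 0] (max |s|=10)
Stage 3 (DELAY): [0, -10, 6, 9] = [0, -10, 6, 9] -> [0, -10, 6, 9] (max |s|=10)
Stage 4 (AMPLIFY -1): 0*-1=0, -10*-1=10, 6*-1=-6, 9*-1=-9 -> [0, 10, -6, -9] (max |s|=10)
Stage 5 (CLIP -3 10): clip(0,-3,10)=0, clip(10,-3,10)=10, clip(-6,-3,10)=-3, clip(-9,-3,10)=-3 -> [0, 10, -3, -3] (max |s|=10)
Stage 6 (ABS): |0|=0, |10|=10, |-3|=3, |-3|=3 -> [0, 10, 3, 3] (max |s|=10)
Overall max amplitude: 15

Answer: 15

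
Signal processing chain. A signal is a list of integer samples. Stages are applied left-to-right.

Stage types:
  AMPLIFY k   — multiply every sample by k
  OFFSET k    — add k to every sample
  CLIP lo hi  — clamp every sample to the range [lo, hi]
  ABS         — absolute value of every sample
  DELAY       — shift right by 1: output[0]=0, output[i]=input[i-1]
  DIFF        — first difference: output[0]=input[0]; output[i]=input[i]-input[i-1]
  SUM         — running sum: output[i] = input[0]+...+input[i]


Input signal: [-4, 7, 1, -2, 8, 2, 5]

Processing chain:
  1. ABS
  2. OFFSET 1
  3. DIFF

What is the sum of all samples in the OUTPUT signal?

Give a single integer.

Input: [-4, 7, 1, -2, 8, 2, 5]
Stage 1 (ABS): |-4|=4, |7|=7, |1|=1, |-2|=2, |8|=8, |2|=2, |5|=5 -> [4, 7, 1, 2, 8, 2, 5]
Stage 2 (OFFSET 1): 4+1=5, 7+1=8, 1+1=2, 2+1=3, 8+1=9, 2+1=3, 5+1=6 -> [5, 8, 2, 3, 9, 3, 6]
Stage 3 (DIFF): s[0]=5, 8-5=3, 2-8=-6, 3-2=1, 9-3=6, 3-9=-6, 6-3=3 -> [5, 3, -6, 1, 6, -6, 3]
Output sum: 6

Answer: 6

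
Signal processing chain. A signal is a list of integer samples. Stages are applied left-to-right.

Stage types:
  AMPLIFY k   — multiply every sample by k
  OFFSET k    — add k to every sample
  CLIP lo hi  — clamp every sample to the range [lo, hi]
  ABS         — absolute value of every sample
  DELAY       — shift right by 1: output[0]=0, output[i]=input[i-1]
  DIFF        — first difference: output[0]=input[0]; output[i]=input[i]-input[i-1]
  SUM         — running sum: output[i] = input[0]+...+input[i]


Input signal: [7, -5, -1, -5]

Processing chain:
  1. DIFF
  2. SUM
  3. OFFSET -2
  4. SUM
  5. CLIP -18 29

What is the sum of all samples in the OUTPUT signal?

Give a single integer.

Input: [7, -5, -1, -5]
Stage 1 (DIFF): s[0]=7, -5-7=-12, -1--5=4, -5--1=-4 -> [7, -12, 4, -4]
Stage 2 (SUM): sum[0..0]=7, sum[0..1]=-5, sum[0..2]=-1, sum[0..3]=-5 -> [7, -5, -1, -5]
Stage 3 (OFFSET -2): 7+-2=5, -5+-2=-7, -1+-2=-3, -5+-2=-7 -> [5, -7, -3, -7]
Stage 4 (SUM): sum[0..0]=5, sum[0..1]=-2, sum[0..2]=-5, sum[0..3]=-12 -> [5, -2, -5, -12]
Stage 5 (CLIP -18 29): clip(5,-18,29)=5, clip(-2,-18,29)=-2, clip(-5,-18,29)=-5, clip(-12,-18,29)=-12 -> [5, -2, -5, -12]
Output sum: -14

Answer: -14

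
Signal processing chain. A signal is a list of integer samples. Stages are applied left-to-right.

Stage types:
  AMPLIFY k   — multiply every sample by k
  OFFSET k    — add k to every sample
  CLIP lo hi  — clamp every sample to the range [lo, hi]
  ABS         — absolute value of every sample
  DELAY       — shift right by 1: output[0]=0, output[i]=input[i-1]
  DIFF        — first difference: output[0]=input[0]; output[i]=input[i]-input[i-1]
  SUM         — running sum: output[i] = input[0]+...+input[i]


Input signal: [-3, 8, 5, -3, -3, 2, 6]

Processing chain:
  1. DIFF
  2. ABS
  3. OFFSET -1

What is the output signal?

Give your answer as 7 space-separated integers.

Input: [-3, 8, 5, -3, -3, 2, 6]
Stage 1 (DIFF): s[0]=-3, 8--3=11, 5-8=-3, -3-5=-8, -3--3=0, 2--3=5, 6-2=4 -> [-3, 11, -3, -8, 0, 5, 4]
Stage 2 (ABS): |-3|=3, |11|=11, |-3|=3, |-8|=8, |0|=0, |5|=5, |4|=4 -> [3, 11, 3, 8, 0, 5, 4]
Stage 3 (OFFSET -1): 3+-1=2, 11+-1=10, 3+-1=2, 8+-1=7, 0+-1=-1, 5+-1=4, 4+-1=3 -> [2, 10, 2, 7, -1, 4, 3]

Answer: 2 10 2 7 -1 4 3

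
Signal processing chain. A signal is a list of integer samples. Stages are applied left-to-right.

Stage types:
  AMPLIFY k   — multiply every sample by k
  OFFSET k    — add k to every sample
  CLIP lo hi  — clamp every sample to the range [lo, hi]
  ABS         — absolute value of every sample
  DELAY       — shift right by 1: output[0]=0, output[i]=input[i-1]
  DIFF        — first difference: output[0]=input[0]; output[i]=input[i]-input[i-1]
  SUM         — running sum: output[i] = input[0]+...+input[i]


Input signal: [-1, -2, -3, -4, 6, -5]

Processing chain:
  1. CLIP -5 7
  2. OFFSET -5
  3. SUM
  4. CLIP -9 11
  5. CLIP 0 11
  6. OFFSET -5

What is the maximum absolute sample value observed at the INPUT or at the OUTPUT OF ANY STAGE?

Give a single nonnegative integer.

Answer: 39

Derivation:
Input: [-1, -2, -3, -4, 6, -5] (max |s|=6)
Stage 1 (CLIP -5 7): clip(-1,-5,7)=-1, clip(-2,-5,7)=-2, clip(-3,-5,7)=-3, clip(-4,-5,7)=-4, clip(6,-5,7)=6, clip(-5,-5,7)=-5 -> [-1, -2, -3, -4, 6, -5] (max |s|=6)
Stage 2 (OFFSET -5): -1+-5=-6, -2+-5=-7, -3+-5=-8, -4+-5=-9, 6+-5=1, -5+-5=-10 -> [-6, -7, -8, -9, 1, -10] (max |s|=10)
Stage 3 (SUM): sum[0..0]=-6, sum[0..1]=-13, sum[0..2]=-21, sum[0..3]=-30, sum[0..4]=-29, sum[0..5]=-39 -> [-6, -13, -21, -30, -29, -39] (max |s|=39)
Stage 4 (CLIP -9 11): clip(-6,-9,11)=-6, clip(-13,-9,11)=-9, clip(-21,-9,11)=-9, clip(-30,-9,11)=-9, clip(-29,-9,11)=-9, clip(-39,-9,11)=-9 -> [-6, -9, -9, -9, -9, -9] (max |s|=9)
Stage 5 (CLIP 0 11): clip(-6,0,11)=0, clip(-9,0,11)=0, clip(-9,0,11)=0, clip(-9,0,11)=0, clip(-9,0,11)=0, clip(-9,0,11)=0 -> [0, 0, 0, 0, 0, 0] (max |s|=0)
Stage 6 (OFFSET -5): 0+-5=-5, 0+-5=-5, 0+-5=-5, 0+-5=-5, 0+-5=-5, 0+-5=-5 -> [-5, -5, -5, -5, -5, -5] (max |s|=5)
Overall max amplitude: 39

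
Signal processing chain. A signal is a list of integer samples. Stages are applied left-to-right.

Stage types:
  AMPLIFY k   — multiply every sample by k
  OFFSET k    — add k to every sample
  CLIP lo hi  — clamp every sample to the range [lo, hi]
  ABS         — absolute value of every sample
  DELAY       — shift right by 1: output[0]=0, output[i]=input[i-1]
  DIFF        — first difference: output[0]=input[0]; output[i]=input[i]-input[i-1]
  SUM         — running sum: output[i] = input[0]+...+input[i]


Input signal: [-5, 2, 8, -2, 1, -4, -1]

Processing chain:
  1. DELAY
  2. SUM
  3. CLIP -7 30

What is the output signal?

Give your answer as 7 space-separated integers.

Answer: 0 -5 -3 5 3 4 0

Derivation:
Input: [-5, 2, 8, -2, 1, -4, -1]
Stage 1 (DELAY): [0, -5, 2, 8, -2, 1, -4] = [0, -5, 2, 8, -2, 1, -4] -> [0, -5, 2, 8, -2, 1, -4]
Stage 2 (SUM): sum[0..0]=0, sum[0..1]=-5, sum[0..2]=-3, sum[0..3]=5, sum[0..4]=3, sum[0..5]=4, sum[0..6]=0 -> [0, -5, -3, 5, 3, 4, 0]
Stage 3 (CLIP -7 30): clip(0,-7,30)=0, clip(-5,-7,30)=-5, clip(-3,-7,30)=-3, clip(5,-7,30)=5, clip(3,-7,30)=3, clip(4,-7,30)=4, clip(0,-7,30)=0 -> [0, -5, -3, 5, 3, 4, 0]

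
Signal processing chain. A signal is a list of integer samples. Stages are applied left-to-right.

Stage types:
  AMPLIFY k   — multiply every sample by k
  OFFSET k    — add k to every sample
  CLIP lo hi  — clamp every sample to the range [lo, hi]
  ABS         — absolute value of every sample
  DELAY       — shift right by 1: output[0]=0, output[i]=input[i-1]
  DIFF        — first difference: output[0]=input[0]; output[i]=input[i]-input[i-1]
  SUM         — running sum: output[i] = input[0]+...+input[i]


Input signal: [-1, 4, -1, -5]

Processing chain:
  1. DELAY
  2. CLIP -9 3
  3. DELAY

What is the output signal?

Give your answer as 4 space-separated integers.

Answer: 0 0 -1 3

Derivation:
Input: [-1, 4, -1, -5]
Stage 1 (DELAY): [0, -1, 4, -1] = [0, -1, 4, -1] -> [0, -1, 4, -1]
Stage 2 (CLIP -9 3): clip(0,-9,3)=0, clip(-1,-9,3)=-1, clip(4,-9,3)=3, clip(-1,-9,3)=-1 -> [0, -1, 3, -1]
Stage 3 (DELAY): [0, 0, -1, 3] = [0, 0, -1, 3] -> [0, 0, -1, 3]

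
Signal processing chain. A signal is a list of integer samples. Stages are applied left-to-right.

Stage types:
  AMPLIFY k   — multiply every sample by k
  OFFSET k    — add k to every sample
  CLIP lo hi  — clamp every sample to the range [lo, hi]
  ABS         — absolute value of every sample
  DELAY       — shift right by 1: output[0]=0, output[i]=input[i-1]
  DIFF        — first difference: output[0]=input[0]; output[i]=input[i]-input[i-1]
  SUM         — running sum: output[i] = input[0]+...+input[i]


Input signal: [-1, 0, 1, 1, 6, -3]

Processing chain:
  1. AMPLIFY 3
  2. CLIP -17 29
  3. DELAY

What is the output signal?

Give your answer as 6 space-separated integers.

Input: [-1, 0, 1, 1, 6, -3]
Stage 1 (AMPLIFY 3): -1*3=-3, 0*3=0, 1*3=3, 1*3=3, 6*3=18, -3*3=-9 -> [-3, 0, 3, 3, 18, -9]
Stage 2 (CLIP -17 29): clip(-3,-17,29)=-3, clip(0,-17,29)=0, clip(3,-17,29)=3, clip(3,-17,29)=3, clip(18,-17,29)=18, clip(-9,-17,29)=-9 -> [-3, 0, 3, 3, 18, -9]
Stage 3 (DELAY): [0, -3, 0, 3, 3, 18] = [0, -3, 0, 3, 3, 18] -> [0, -3, 0, 3, 3, 18]

Answer: 0 -3 0 3 3 18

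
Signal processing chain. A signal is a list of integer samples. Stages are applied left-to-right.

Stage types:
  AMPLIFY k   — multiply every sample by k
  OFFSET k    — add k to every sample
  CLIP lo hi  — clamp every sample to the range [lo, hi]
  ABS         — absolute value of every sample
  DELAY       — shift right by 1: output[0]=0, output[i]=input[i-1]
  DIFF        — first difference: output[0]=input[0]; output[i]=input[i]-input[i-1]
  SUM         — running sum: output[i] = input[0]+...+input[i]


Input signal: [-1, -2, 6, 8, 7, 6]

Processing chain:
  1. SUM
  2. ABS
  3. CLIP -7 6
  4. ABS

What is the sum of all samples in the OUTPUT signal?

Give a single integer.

Answer: 25

Derivation:
Input: [-1, -2, 6, 8, 7, 6]
Stage 1 (SUM): sum[0..0]=-1, sum[0..1]=-3, sum[0..2]=3, sum[0..3]=11, sum[0..4]=18, sum[0..5]=24 -> [-1, -3, 3, 11, 18, 24]
Stage 2 (ABS): |-1|=1, |-3|=3, |3|=3, |11|=11, |18|=18, |24|=24 -> [1, 3, 3, 11, 18, 24]
Stage 3 (CLIP -7 6): clip(1,-7,6)=1, clip(3,-7,6)=3, clip(3,-7,6)=3, clip(11,-7,6)=6, clip(18,-7,6)=6, clip(24,-7,6)=6 -> [1, 3, 3, 6, 6, 6]
Stage 4 (ABS): |1|=1, |3|=3, |3|=3, |6|=6, |6|=6, |6|=6 -> [1, 3, 3, 6, 6, 6]
Output sum: 25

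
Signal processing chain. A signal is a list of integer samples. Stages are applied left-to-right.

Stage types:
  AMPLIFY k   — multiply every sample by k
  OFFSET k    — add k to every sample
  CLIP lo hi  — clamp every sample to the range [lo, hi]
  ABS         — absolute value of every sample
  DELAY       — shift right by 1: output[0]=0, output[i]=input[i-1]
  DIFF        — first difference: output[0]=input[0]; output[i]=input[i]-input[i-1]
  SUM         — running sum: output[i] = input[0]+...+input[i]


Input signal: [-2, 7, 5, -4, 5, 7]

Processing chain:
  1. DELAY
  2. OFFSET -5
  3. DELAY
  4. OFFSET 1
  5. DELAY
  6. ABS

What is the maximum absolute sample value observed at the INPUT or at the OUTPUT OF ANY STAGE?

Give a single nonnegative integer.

Input: [-2, 7, 5, -4, 5, 7] (max |s|=7)
Stage 1 (DELAY): [0, -2, 7, 5, -4, 5] = [0, -2, 7, 5, -4, 5] -> [0, -2, 7, 5, -4, 5] (max |s|=7)
Stage 2 (OFFSET -5): 0+-5=-5, -2+-5=-7, 7+-5=2, 5+-5=0, -4+-5=-9, 5+-5=0 -> [-5, -7, 2, 0, -9, 0] (max |s|=9)
Stage 3 (DELAY): [0, -5, -7, 2, 0, -9] = [0, -5, -7, 2, 0, -9] -> [0, -5, -7, 2, 0, -9] (max |s|=9)
Stage 4 (OFFSET 1): 0+1=1, -5+1=-4, -7+1=-6, 2+1=3, 0+1=1, -9+1=-8 -> [1, -4, -6, 3, 1, -8] (max |s|=8)
Stage 5 (DELAY): [0, 1, -4, -6, 3, 1] = [0, 1, -4, -6, 3, 1] -> [0, 1, -4, -6, 3, 1] (max |s|=6)
Stage 6 (ABS): |0|=0, |1|=1, |-4|=4, |-6|=6, |3|=3, |1|=1 -> [0, 1, 4, 6, 3, 1] (max |s|=6)
Overall max amplitude: 9

Answer: 9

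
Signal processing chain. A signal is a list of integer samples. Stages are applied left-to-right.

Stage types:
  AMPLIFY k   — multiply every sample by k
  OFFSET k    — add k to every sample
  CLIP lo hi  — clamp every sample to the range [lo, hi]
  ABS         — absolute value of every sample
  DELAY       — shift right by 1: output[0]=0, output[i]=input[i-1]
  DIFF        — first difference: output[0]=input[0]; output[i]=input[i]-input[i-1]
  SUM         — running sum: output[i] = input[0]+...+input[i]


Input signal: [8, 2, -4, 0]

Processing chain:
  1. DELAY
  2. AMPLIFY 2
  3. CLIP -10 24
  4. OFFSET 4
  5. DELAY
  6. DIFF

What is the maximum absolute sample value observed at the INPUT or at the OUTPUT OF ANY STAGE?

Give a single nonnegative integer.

Input: [8, 2, -4, 0] (max |s|=8)
Stage 1 (DELAY): [0, 8, 2, -4] = [0, 8, 2, -4] -> [0, 8, 2, -4] (max |s|=8)
Stage 2 (AMPLIFY 2): 0*2=0, 8*2=16, 2*2=4, -4*2=-8 -> [0, 16, 4, -8] (max |s|=16)
Stage 3 (CLIP -10 24): clip(0,-10,24)=0, clip(16,-10,24)=16, clip(4,-10,24)=4, clip(-8,-10,24)=-8 -> [0, 16, 4, -8] (max |s|=16)
Stage 4 (OFFSET 4): 0+4=4, 16+4=20, 4+4=8, -8+4=-4 -> [4, 20, 8, -4] (max |s|=20)
Stage 5 (DELAY): [0, 4, 20, 8] = [0, 4, 20, 8] -> [0, 4, 20, 8] (max |s|=20)
Stage 6 (DIFF): s[0]=0, 4-0=4, 20-4=16, 8-20=-12 -> [0, 4, 16, -12] (max |s|=16)
Overall max amplitude: 20

Answer: 20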